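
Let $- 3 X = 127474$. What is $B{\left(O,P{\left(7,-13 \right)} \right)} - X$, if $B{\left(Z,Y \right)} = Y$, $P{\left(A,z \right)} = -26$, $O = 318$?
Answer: $\frac{127396}{3} \approx 42465.0$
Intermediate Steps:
$X = - \frac{127474}{3}$ ($X = \left(- \frac{1}{3}\right) 127474 = - \frac{127474}{3} \approx -42491.0$)
$B{\left(O,P{\left(7,-13 \right)} \right)} - X = -26 - - \frac{127474}{3} = -26 + \frac{127474}{3} = \frac{127396}{3}$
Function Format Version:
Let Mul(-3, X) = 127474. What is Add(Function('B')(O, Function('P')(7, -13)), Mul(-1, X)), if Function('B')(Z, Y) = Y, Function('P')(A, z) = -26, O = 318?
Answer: Rational(127396, 3) ≈ 42465.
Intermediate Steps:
X = Rational(-127474, 3) (X = Mul(Rational(-1, 3), 127474) = Rational(-127474, 3) ≈ -42491.)
Add(Function('B')(O, Function('P')(7, -13)), Mul(-1, X)) = Add(-26, Mul(-1, Rational(-127474, 3))) = Add(-26, Rational(127474, 3)) = Rational(127396, 3)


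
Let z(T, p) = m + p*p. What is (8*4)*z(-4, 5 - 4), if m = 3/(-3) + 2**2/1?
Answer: 128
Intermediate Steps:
m = 3 (m = 3*(-1/3) + 4*1 = -1 + 4 = 3)
z(T, p) = 3 + p**2 (z(T, p) = 3 + p*p = 3 + p**2)
(8*4)*z(-4, 5 - 4) = (8*4)*(3 + (5 - 4)**2) = 32*(3 + 1**2) = 32*(3 + 1) = 32*4 = 128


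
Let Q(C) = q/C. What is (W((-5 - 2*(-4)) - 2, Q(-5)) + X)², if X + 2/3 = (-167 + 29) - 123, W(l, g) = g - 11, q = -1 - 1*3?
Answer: 16630084/225 ≈ 73912.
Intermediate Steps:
q = -4 (q = -1 - 3 = -4)
Q(C) = -4/C
W(l, g) = -11 + g
X = -785/3 (X = -⅔ + ((-167 + 29) - 123) = -⅔ + (-138 - 123) = -⅔ - 261 = -785/3 ≈ -261.67)
(W((-5 - 2*(-4)) - 2, Q(-5)) + X)² = ((-11 - 4/(-5)) - 785/3)² = ((-11 - 4*(-⅕)) - 785/3)² = ((-11 + ⅘) - 785/3)² = (-51/5 - 785/3)² = (-4078/15)² = 16630084/225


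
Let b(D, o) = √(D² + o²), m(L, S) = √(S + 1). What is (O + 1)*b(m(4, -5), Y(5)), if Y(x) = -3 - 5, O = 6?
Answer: 14*√15 ≈ 54.222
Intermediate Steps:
m(L, S) = √(1 + S)
Y(x) = -8
(O + 1)*b(m(4, -5), Y(5)) = (6 + 1)*√((√(1 - 5))² + (-8)²) = 7*√((√(-4))² + 64) = 7*√((2*I)² + 64) = 7*√(-4 + 64) = 7*√60 = 7*(2*√15) = 14*√15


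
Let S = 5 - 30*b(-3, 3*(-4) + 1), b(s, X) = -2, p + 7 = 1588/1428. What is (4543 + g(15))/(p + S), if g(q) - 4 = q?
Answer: 1628634/21103 ≈ 77.175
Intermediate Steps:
p = -2102/357 (p = -7 + 1588/1428 = -7 + 1588*(1/1428) = -7 + 397/357 = -2102/357 ≈ -5.8880)
g(q) = 4 + q
S = 65 (S = 5 - 30*(-2) = 5 + 60 = 65)
(4543 + g(15))/(p + S) = (4543 + (4 + 15))/(-2102/357 + 65) = (4543 + 19)/(21103/357) = 4562*(357/21103) = 1628634/21103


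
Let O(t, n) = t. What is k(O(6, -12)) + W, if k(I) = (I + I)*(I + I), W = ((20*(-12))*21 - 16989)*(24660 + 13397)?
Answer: -838357509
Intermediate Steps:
W = -838357653 (W = (-240*21 - 16989)*38057 = (-5040 - 16989)*38057 = -22029*38057 = -838357653)
k(I) = 4*I² (k(I) = (2*I)*(2*I) = 4*I²)
k(O(6, -12)) + W = 4*6² - 838357653 = 4*36 - 838357653 = 144 - 838357653 = -838357509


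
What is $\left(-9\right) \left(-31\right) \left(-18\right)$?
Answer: $-5022$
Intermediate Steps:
$\left(-9\right) \left(-31\right) \left(-18\right) = 279 \left(-18\right) = -5022$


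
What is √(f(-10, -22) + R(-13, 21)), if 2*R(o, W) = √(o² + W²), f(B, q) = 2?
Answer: √(8 + 2*√610)/2 ≈ 3.7880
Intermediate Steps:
R(o, W) = √(W² + o²)/2 (R(o, W) = √(o² + W²)/2 = √(W² + o²)/2)
√(f(-10, -22) + R(-13, 21)) = √(2 + √(21² + (-13)²)/2) = √(2 + √(441 + 169)/2) = √(2 + √610/2)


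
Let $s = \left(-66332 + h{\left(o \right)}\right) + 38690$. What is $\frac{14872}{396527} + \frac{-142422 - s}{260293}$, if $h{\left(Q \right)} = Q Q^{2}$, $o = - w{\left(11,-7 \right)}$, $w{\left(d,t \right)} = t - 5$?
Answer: $- \frac{42327490220}{103213202411} \approx -0.4101$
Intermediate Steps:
$w{\left(d,t \right)} = -5 + t$ ($w{\left(d,t \right)} = t - 5 = -5 + t$)
$o = 12$ ($o = - (-5 - 7) = \left(-1\right) \left(-12\right) = 12$)
$h{\left(Q \right)} = Q^{3}$
$s = -25914$ ($s = \left(-66332 + 12^{3}\right) + 38690 = \left(-66332 + 1728\right) + 38690 = -64604 + 38690 = -25914$)
$\frac{14872}{396527} + \frac{-142422 - s}{260293} = \frac{14872}{396527} + \frac{-142422 - -25914}{260293} = 14872 \cdot \frac{1}{396527} + \left(-142422 + 25914\right) \frac{1}{260293} = \frac{14872}{396527} - \frac{116508}{260293} = - \frac{42327490220}{103213202411}$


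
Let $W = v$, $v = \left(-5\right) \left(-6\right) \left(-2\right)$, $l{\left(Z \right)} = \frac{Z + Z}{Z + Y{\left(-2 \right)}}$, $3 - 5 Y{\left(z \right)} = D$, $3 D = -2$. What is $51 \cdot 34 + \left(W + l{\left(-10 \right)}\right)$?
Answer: $\frac{232986}{139} \approx 1676.2$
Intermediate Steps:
$D = - \frac{2}{3}$ ($D = \frac{1}{3} \left(-2\right) = - \frac{2}{3} \approx -0.66667$)
$Y{\left(z \right)} = \frac{11}{15}$ ($Y{\left(z \right)} = \frac{3}{5} - - \frac{2}{15} = \frac{3}{5} + \frac{2}{15} = \frac{11}{15}$)
$l{\left(Z \right)} = \frac{2 Z}{\frac{11}{15} + Z}$ ($l{\left(Z \right)} = \frac{Z + Z}{Z + \frac{11}{15}} = \frac{2 Z}{\frac{11}{15} + Z}$)
$v = -60$ ($v = 30 \left(-2\right) = -60$)
$W = -60$
$51 \cdot 34 + \left(W + l{\left(-10 \right)}\right) = 51 \cdot 34 - \left(60 + \frac{300}{11 + 15 \left(-10\right)}\right) = 1734 - \left(60 + \frac{300}{11 - 150}\right) = 1734 - \left(60 + \frac{300}{-139}\right) = 1734 - \left(60 + 300 \left(- \frac{1}{139}\right)\right) = 1734 + \left(-60 + \frac{300}{139}\right) = 1734 - \frac{8040}{139} = \frac{232986}{139}$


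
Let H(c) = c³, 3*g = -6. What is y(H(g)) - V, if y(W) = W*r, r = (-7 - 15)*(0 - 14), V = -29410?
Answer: 26946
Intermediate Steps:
g = -2 (g = (⅓)*(-6) = -2)
r = 308 (r = -22*(-14) = 308)
y(W) = 308*W (y(W) = W*308 = 308*W)
y(H(g)) - V = 308*(-2)³ - 1*(-29410) = 308*(-8) + 29410 = -2464 + 29410 = 26946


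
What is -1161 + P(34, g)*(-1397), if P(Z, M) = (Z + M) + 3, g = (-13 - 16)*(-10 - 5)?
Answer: -660545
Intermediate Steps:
g = 435 (g = -29*(-15) = 435)
P(Z, M) = 3 + M + Z (P(Z, M) = (M + Z) + 3 = 3 + M + Z)
-1161 + P(34, g)*(-1397) = -1161 + (3 + 435 + 34)*(-1397) = -1161 + 472*(-1397) = -1161 - 659384 = -660545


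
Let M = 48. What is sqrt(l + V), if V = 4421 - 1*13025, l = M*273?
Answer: 30*sqrt(5) ≈ 67.082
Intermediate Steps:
l = 13104 (l = 48*273 = 13104)
V = -8604 (V = 4421 - 13025 = -8604)
sqrt(l + V) = sqrt(13104 - 8604) = sqrt(4500) = 30*sqrt(5)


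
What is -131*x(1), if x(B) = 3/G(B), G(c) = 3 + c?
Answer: -393/4 ≈ -98.250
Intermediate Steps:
x(B) = 3/(3 + B)
-131*x(1) = -393/(3 + 1) = -393/4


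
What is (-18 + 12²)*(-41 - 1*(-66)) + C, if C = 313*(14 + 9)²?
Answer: 168727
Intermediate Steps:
C = 165577 (C = 313*23² = 313*529 = 165577)
(-18 + 12²)*(-41 - 1*(-66)) + C = (-18 + 12²)*(-41 - 1*(-66)) + 165577 = (-18 + 144)*(-41 + 66) + 165577 = 126*25 + 165577 = 3150 + 165577 = 168727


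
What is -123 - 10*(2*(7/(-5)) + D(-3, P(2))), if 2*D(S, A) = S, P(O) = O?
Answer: -80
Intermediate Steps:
D(S, A) = S/2
-123 - 10*(2*(7/(-5)) + D(-3, P(2))) = -123 - 10*(2*(7/(-5)) + (½)*(-3)) = -123 - 10*(2*(7*(-⅕)) - 3/2) = -123 - 10*(2*(-7/5) - 3/2) = -123 - 10*(-14/5 - 3/2) = -123 - 10*(-43/10) = -123 + 43 = -80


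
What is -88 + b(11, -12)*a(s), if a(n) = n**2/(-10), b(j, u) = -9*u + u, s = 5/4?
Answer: -103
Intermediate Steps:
s = 5/4 (s = 5*(1/4) = 5/4 ≈ 1.2500)
b(j, u) = -8*u
a(n) = -n**2/10
-88 + b(11, -12)*a(s) = -88 + (-8*(-12))*(-(5/4)**2/10) = -88 + 96*(-1/10*25/16) = -88 + 96*(-5/32) = -88 - 15 = -103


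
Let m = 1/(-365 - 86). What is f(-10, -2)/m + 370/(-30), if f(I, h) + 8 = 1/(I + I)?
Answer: 217093/60 ≈ 3618.2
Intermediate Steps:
f(I, h) = -8 + 1/(2*I) (f(I, h) = -8 + 1/(I + I) = -8 + 1/(2*I))
m = -1/451 (m = 1/(-451) = -1/451 ≈ -0.0022173)
f(-10, -2)/m + 370/(-30) = (-8 + (1/2)/(-10))/(-1/451) + 370/(-30) = (-8 + (1/2)*(-1/10))*(-451) + 370*(-1/30) = (-8 - 1/20)*(-451) - 37/3 = -161/20*(-451) - 37/3 = 72611/20 - 37/3 = 217093/60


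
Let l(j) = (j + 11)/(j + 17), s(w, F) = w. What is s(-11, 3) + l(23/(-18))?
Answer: -2938/283 ≈ -10.382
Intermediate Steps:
l(j) = (11 + j)/(17 + j)
s(-11, 3) + l(23/(-18)) = -11 + (11 + 23/(-18))/(17 + 23/(-18)) = -11 + (11 + 23*(-1/18))/(17 + 23*(-1/18)) = -11 + (11 - 23/18)/(17 - 23/18) = -11 + (175/18)/(283/18) = -11 + (18/283)*(175/18) = -11 + 175/283 = -2938/283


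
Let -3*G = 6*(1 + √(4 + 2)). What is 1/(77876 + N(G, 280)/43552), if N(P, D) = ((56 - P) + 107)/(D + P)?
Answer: 11412335941729166528/888747073953757212465217 - 38587072*√6/888747073953757212465217 ≈ 1.2841e-5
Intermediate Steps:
G = -2 - 2*√6 (G = -2*(1 + √(4 + 2)) = -2*(1 + √6) = -(6 + 6*√6)/3 = -2 - 2*√6 ≈ -6.8990)
N(P, D) = (163 - P)/(D + P)
1/(77876 + N(G, 280)/43552) = 1/(77876 + ((163 - (-2 - 2*√6))/(280 + (-2 - 2*√6)))/43552) = 1/(77876 + ((163 + (2 + 2*√6))/(278 - 2*√6))*(1/43552)) = 1/(77876 + ((165 + 2*√6)/(278 - 2*√6))*(1/43552)) = 1/(77876 + (165 + 2*√6)/(43552*(278 - 2*√6)))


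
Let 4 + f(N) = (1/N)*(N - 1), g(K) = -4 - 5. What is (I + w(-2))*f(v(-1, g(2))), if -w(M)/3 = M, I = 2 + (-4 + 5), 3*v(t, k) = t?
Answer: 0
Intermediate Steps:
g(K) = -9
v(t, k) = t/3
I = 3 (I = 2 + 1 = 3)
w(M) = -3*M
f(N) = -4 + (-1 + N)/N (f(N) = -4 + (1/N)*(N - 1) = -4 + (-1 + N)/N)
(I + w(-2))*f(v(-1, g(2))) = (3 - 3*(-2))*(-3 - 1/((⅓)*(-1))) = (3 + 6)*(-3 - 1/(-⅓)) = 9*(-3 - 1*(-3)) = 9*(-3 + 3) = 9*0 = 0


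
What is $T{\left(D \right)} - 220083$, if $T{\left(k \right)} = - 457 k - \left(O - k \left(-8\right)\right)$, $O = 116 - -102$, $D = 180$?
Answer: $-304001$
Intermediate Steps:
$O = 218$ ($O = 116 + 102 = 218$)
$T{\left(k \right)} = -218 - 465 k$ ($T{\left(k \right)} = - 457 k + \left(k \left(-8\right) - 218\right) = - 457 k - \left(218 + 8 k\right) = -218 - 465 k$)
$T{\left(D \right)} - 220083 = \left(-218 - 83700\right) - 220083 = -83918 - 220083 = -304001$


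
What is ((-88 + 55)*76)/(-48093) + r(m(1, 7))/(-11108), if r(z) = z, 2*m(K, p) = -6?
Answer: 9334381/178072348 ≈ 0.052419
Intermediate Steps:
m(K, p) = -3 (m(K, p) = (½)*(-6) = -3)
((-88 + 55)*76)/(-48093) + r(m(1, 7))/(-11108) = ((-88 + 55)*76)/(-48093) - 3/(-11108) = -33*76*(-1/48093) - 3*(-1/11108) = -2508*(-1/48093) + 3/11108 = 836/16031 + 3/11108 = 9334381/178072348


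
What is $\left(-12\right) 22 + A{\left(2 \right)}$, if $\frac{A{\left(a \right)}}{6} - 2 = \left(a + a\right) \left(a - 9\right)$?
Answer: $-420$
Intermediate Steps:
$A{\left(a \right)} = 12 + 12 a \left(-9 + a\right)$ ($A{\left(a \right)} = 12 + 6 \left(a + a\right) \left(a - 9\right) = 12 + 6 \cdot 2 a \left(-9 + a\right) = 12 + 12 a \left(-9 + a\right)$)
$\left(-12\right) 22 + A{\left(2 \right)} = \left(-12\right) 22 + \left(12 - 216 + 12 \cdot 2^{2}\right) = -264 + \left(12 - 216 + 12 \cdot 4\right) = -264 + \left(12 - 216 + 48\right) = -264 - 156 = -420$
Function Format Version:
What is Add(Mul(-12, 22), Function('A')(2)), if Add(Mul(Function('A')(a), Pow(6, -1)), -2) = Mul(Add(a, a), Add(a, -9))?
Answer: -420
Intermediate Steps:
Function('A')(a) = Add(12, Mul(12, a, Add(-9, a))) (Function('A')(a) = Add(12, Mul(6, Mul(Add(a, a), Add(a, -9)))) = Add(12, Mul(6, Mul(Mul(2, a), Add(-9, a)))) = Add(12, Mul(6, Mul(2, a, Add(-9, a)))) = Add(12, Mul(12, a, Add(-9, a))))
Add(Mul(-12, 22), Function('A')(2)) = Add(Mul(-12, 22), Add(12, Mul(-108, 2), Mul(12, Pow(2, 2)))) = Add(-264, Add(12, -216, Mul(12, 4))) = Add(-264, Add(12, -216, 48)) = Add(-264, -156) = -420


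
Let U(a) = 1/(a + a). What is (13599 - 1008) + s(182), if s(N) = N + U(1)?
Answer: 25547/2 ≈ 12774.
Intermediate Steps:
U(a) = 1/(2*a)
s(N) = 1/2 + N (s(N) = N + (1/2)/1 = N + (1/2)*1 = N + 1/2 = 1/2 + N)
(13599 - 1008) + s(182) = (13599 - 1008) + (1/2 + 182) = 12591 + 365/2 = 25547/2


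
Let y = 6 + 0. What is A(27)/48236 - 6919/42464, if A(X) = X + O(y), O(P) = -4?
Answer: -83192053/512073376 ≈ -0.16246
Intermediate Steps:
y = 6
A(X) = -4 + X (A(X) = X - 4 = -4 + X)
A(27)/48236 - 6919/42464 = (-4 + 27)/48236 - 6919/42464 = 23*(1/48236) - 6919*1/42464 = 23/48236 - 6919/42464 = -83192053/512073376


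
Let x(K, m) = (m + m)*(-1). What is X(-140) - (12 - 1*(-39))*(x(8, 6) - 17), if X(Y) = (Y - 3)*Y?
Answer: 21499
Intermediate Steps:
X(Y) = Y*(-3 + Y) (X(Y) = (-3 + Y)*Y = Y*(-3 + Y))
x(K, m) = -2*m (x(K, m) = (2*m)*(-1) = -2*m)
X(-140) - (12 - 1*(-39))*(x(8, 6) - 17) = -140*(-3 - 140) - (12 - 1*(-39))*(-2*6 - 17) = -140*(-143) - (12 + 39)*(-12 - 17) = 20020 - 51*(-29) = 20020 - 1*(-1479) = 20020 + 1479 = 21499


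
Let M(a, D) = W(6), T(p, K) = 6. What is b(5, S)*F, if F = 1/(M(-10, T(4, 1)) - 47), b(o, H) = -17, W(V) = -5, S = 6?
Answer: 17/52 ≈ 0.32692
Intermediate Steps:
M(a, D) = -5
F = -1/52 (F = 1/(-5 - 47) = 1/(-52) = -1/52 ≈ -0.019231)
b(5, S)*F = -17*(-1/52) = 17/52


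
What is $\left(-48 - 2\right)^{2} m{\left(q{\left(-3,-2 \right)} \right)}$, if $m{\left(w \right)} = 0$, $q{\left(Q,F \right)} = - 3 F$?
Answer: $0$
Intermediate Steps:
$\left(-48 - 2\right)^{2} m{\left(q{\left(-3,-2 \right)} \right)} = \left(-48 - 2\right)^{2} \cdot 0 = \left(-50\right)^{2} \cdot 0 = 2500 \cdot 0 = 0$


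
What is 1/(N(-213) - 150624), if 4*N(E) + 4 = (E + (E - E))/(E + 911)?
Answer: -2792/420545213 ≈ -6.6390e-6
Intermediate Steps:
N(E) = -1 + E/(4*(911 + E)) (N(E) = -1 + ((E + (E - E))/(E + 911))/4 = -1 + ((E + 0)/(911 + E))/4 = -1 + (E/(911 + E))/4 = -1 + E/(4*(911 + E)))
1/(N(-213) - 150624) = 1/((-3644 - 3*(-213))/(4*(911 - 213)) - 150624) = 1/((1/4)*(-3644 + 639)/698 - 150624) = 1/((1/4)*(1/698)*(-3005) - 150624) = 1/(-3005/2792 - 150624) = 1/(-420545213/2792) = -2792/420545213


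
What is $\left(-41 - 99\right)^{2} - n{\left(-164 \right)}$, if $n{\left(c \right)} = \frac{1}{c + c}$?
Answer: $\frac{6428801}{328} \approx 19600.0$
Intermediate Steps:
$n{\left(c \right)} = \frac{1}{2 c}$
$\left(-41 - 99\right)^{2} - n{\left(-164 \right)} = \left(-41 - 99\right)^{2} - \frac{1}{2 \left(-164\right)} = \left(-140\right)^{2} - \frac{1}{2} \left(- \frac{1}{164}\right) = 19600 - - \frac{1}{328} = 19600 + \frac{1}{328} = \frac{6428801}{328}$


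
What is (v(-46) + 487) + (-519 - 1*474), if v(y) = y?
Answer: -552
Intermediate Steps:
(v(-46) + 487) + (-519 - 1*474) = (-46 + 487) + (-519 - 1*474) = 441 + (-519 - 474) = 441 - 993 = -552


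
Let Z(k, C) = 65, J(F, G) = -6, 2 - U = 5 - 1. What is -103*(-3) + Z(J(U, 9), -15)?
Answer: 374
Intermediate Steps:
U = -2 (U = 2 - (5 - 1) = 2 - 1*4 = 2 - 4 = -2)
-103*(-3) + Z(J(U, 9), -15) = -103*(-3) + 65 = 309 + 65 = 374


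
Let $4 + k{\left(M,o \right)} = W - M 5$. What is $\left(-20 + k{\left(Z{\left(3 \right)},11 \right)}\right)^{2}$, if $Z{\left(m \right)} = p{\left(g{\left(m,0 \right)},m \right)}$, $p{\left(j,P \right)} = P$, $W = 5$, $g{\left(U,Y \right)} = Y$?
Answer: $1156$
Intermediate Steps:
$Z{\left(m \right)} = m$
$k{\left(M,o \right)} = 1 - 5 M$ ($k{\left(M,o \right)} = -4 - \left(-5 + M 5\right) = -4 - \left(-5 + 5 M\right) = 1 - 5 M$)
$\left(-20 + k{\left(Z{\left(3 \right)},11 \right)}\right)^{2} = \left(-20 + \left(1 - 15\right)\right)^{2} = \left(-20 - 14\right)^{2} = \left(-34\right)^{2} = 1156$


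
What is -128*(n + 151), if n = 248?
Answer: -51072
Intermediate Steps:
-128*(n + 151) = -128*(248 + 151) = -128*399 = -51072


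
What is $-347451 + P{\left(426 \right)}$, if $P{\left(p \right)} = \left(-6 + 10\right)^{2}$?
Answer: $-347435$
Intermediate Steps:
$P{\left(p \right)} = 16$ ($P{\left(p \right)} = 4^{2} = 16$)
$-347451 + P{\left(426 \right)} = -347451 + 16 = -347435$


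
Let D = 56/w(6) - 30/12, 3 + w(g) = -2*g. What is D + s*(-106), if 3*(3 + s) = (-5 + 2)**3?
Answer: 37973/30 ≈ 1265.8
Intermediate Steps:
w(g) = -3 - 2*g
D = -187/30 (D = 56/(-3 - 2*6) - 30/12 = 56/(-3 - 12) - 30*1/12 = 56/(-15) - 5/2 = 56*(-1/15) - 5/2 = -56/15 - 5/2 = -187/30 ≈ -6.2333)
s = -12 (s = -3 + (-5 + 2)**3/3 = -3 + (1/3)*(-3)**3 = -3 + (1/3)*(-27) = -3 - 9 = -12)
D + s*(-106) = -187/30 - 12*(-106) = -187/30 + 1272 = 37973/30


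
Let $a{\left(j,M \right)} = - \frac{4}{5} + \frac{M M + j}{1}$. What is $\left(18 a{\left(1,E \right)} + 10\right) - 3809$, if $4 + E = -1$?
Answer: $- \frac{16727}{5} \approx -3345.4$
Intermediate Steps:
$E = -5$ ($E = -4 - 1 = -5$)
$a{\left(j,M \right)} = - \frac{4}{5} + j + M^{2}$ ($a{\left(j,M \right)} = \left(-4\right) \frac{1}{5} + \left(M^{2} + j\right) 1 = - \frac{4}{5} + \left(j + M^{2}\right) 1 = - \frac{4}{5} + \left(j + M^{2}\right) = - \frac{4}{5} + j + M^{2}$)
$\left(18 a{\left(1,E \right)} + 10\right) - 3809 = \left(18 \left(- \frac{4}{5} + 1 + \left(-5\right)^{2}\right) + 10\right) - 3809 = \left(18 \left(- \frac{4}{5} + 1 + 25\right) + 10\right) - 3809 = \left(18 \cdot \frac{126}{5} + 10\right) - 3809 = \left(\frac{2268}{5} + 10\right) - 3809 = \frac{2318}{5} - 3809 = - \frac{16727}{5}$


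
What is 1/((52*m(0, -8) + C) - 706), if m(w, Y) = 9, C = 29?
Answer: -1/209 ≈ -0.0047847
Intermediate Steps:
1/((52*m(0, -8) + C) - 706) = 1/((52*9 + 29) - 706) = 1/((468 + 29) - 706) = 1/(497 - 706) = 1/(-209) = -1/209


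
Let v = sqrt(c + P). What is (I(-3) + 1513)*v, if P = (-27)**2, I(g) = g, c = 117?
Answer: 4530*sqrt(94) ≈ 43920.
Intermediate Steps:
P = 729
v = 3*sqrt(94) (v = sqrt(117 + 729) = sqrt(846) = 3*sqrt(94) ≈ 29.086)
(I(-3) + 1513)*v = (-3 + 1513)*(3*sqrt(94)) = 1510*(3*sqrt(94)) = 4530*sqrt(94)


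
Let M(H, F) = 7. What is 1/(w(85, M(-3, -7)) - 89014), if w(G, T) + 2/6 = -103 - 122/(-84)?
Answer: -42/3742867 ≈ -1.1221e-5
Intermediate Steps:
w(G, T) = -4279/42 (w(G, T) = -⅓ + (-103 - 122/(-84)) = -⅓ + (-103 - 122*(-1/84)) = -⅓ + (-103 + 61/42) = -⅓ - 4265/42 = -4279/42)
1/(w(85, M(-3, -7)) - 89014) = 1/(-4279/42 - 89014) = 1/(-3742867/42) = -42/3742867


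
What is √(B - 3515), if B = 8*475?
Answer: √285 ≈ 16.882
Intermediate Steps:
B = 3800
√(B - 3515) = √(3800 - 3515) = √285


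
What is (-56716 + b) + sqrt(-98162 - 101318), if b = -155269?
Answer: -211985 + 2*I*sqrt(49870) ≈ -2.1199e+5 + 446.63*I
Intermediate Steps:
(-56716 + b) + sqrt(-98162 - 101318) = (-56716 - 155269) + sqrt(-98162 - 101318) = -211985 + sqrt(-199480) = -211985 + 2*I*sqrt(49870)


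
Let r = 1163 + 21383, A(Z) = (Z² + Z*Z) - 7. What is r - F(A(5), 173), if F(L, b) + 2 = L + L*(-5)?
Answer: 22720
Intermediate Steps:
A(Z) = -7 + 2*Z² (A(Z) = (Z² + Z²) - 7 = 2*Z² - 7 = -7 + 2*Z²)
F(L, b) = -2 - 4*L (F(L, b) = -2 + (L + L*(-5)) = -2 + (L - 5*L) = -2 - 4*L)
r = 22546
r - F(A(5), 173) = 22546 - (-2 - 4*(-7 + 2*5²)) = 22546 - (-2 - 4*(-7 + 2*25)) = 22546 - (-2 - 4*(-7 + 50)) = 22546 - (-2 - 4*43) = 22546 - (-2 - 172) = 22546 - 1*(-174) = 22546 + 174 = 22720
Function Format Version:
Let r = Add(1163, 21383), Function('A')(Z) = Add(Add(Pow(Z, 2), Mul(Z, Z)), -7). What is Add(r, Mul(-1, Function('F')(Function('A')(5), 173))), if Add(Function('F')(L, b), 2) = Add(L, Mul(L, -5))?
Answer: 22720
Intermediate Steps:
Function('A')(Z) = Add(-7, Mul(2, Pow(Z, 2))) (Function('A')(Z) = Add(Add(Pow(Z, 2), Pow(Z, 2)), -7) = Add(Mul(2, Pow(Z, 2)), -7) = Add(-7, Mul(2, Pow(Z, 2))))
Function('F')(L, b) = Add(-2, Mul(-4, L)) (Function('F')(L, b) = Add(-2, Add(L, Mul(L, -5))) = Add(-2, Add(L, Mul(-5, L))) = Add(-2, Mul(-4, L)))
r = 22546
Add(r, Mul(-1, Function('F')(Function('A')(5), 173))) = Add(22546, Mul(-1, Add(-2, Mul(-4, Add(-7, Mul(2, Pow(5, 2))))))) = Add(22546, Mul(-1, Add(-2, Mul(-4, Add(-7, Mul(2, 25)))))) = Add(22546, Mul(-1, Add(-2, Mul(-4, Add(-7, 50))))) = Add(22546, Mul(-1, Add(-2, Mul(-4, 43)))) = Add(22546, Mul(-1, Add(-2, -172))) = Add(22546, Mul(-1, -174)) = Add(22546, 174) = 22720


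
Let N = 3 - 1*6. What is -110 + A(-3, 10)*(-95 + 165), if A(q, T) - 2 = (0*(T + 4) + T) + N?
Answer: 520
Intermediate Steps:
N = -3 (N = 3 - 6 = -3)
A(q, T) = -1 + T (A(q, T) = 2 + ((0*(T + 4) + T) - 3) = 2 + ((0*(4 + T) + T) - 3) = 2 + ((0 + T) - 3) = 2 + (T - 3) = 2 + (-3 + T) = -1 + T)
-110 + A(-3, 10)*(-95 + 165) = -110 + (-1 + 10)*(-95 + 165) = -110 + 9*70 = -110 + 630 = 520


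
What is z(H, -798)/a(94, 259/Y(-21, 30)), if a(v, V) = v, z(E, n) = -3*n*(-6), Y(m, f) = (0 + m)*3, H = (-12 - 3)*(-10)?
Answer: -7182/47 ≈ -152.81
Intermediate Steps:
H = 150 (H = -15*(-10) = 150)
Y(m, f) = 3*m (Y(m, f) = m*3 = 3*m)
z(E, n) = 18*n
z(H, -798)/a(94, 259/Y(-21, 30)) = (18*(-798))/94 = -14364*1/94 = -7182/47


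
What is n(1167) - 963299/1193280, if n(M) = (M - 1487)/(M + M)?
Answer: -146121637/154728640 ≈ -0.94437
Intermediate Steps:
n(M) = (-1487 + M)/(2*M) (n(M) = (-1487 + M)/((2*M)) = (-1487 + M)*(1/(2*M)) = (-1487 + M)/(2*M))
n(1167) - 963299/1193280 = (½)*(-1487 + 1167)/1167 - 963299/1193280 = (½)*(1/1167)*(-320) - 963299*1/1193280 = -160/1167 - 963299/1193280 = -146121637/154728640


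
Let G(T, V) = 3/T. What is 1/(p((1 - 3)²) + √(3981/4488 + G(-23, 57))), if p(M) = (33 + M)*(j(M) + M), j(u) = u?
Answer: 10184768/3014665295 - 2*√223935866/3014665295 ≈ 0.0033685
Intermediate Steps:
p(M) = 2*M*(33 + M) (p(M) = (33 + M)*(M + M) = (33 + M)*(2*M) = 2*M*(33 + M))
1/(p((1 - 3)²) + √(3981/4488 + G(-23, 57))) = 1/(2*(1 - 3)²*(33 + (1 - 3)²) + √(3981/4488 + 3/(-23))) = 1/(2*(-2)²*(33 + (-2)²) + √(3981*(1/4488) + 3*(-1/23))) = 1/(2*4*(33 + 4) + √(1327/1496 - 3/23)) = 1/(2*4*37 + √(26033/34408)) = 1/(296 + √223935866/17204)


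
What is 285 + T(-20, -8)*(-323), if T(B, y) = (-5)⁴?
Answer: -201590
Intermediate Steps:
T(B, y) = 625
285 + T(-20, -8)*(-323) = 285 + 625*(-323) = 285 - 201875 = -201590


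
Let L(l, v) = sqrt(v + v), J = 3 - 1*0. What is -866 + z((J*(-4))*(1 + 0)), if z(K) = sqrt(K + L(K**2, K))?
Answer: -866 + sqrt(-12 + 2*I*sqrt(6)) ≈ -865.31 + 3.5328*I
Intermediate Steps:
J = 3 (J = 3 + 0 = 3)
L(l, v) = sqrt(2)*sqrt(v) (L(l, v) = sqrt(2*v) = sqrt(2)*sqrt(v))
z(K) = sqrt(K + sqrt(2)*sqrt(K))
-866 + z((J*(-4))*(1 + 0)) = -866 + sqrt((3*(-4))*(1 + 0) + sqrt(2)*sqrt((3*(-4))*(1 + 0))) = -866 + sqrt(-12*1 + sqrt(2)*sqrt(-12*1)) = -866 + sqrt(-12 + sqrt(2)*sqrt(-12)) = -866 + sqrt(-12 + sqrt(2)*(2*I*sqrt(3))) = -866 + sqrt(-12 + 2*I*sqrt(6))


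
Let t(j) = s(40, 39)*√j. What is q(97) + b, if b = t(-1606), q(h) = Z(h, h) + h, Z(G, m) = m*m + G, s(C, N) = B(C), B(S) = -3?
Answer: 9603 - 3*I*√1606 ≈ 9603.0 - 120.22*I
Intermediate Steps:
s(C, N) = -3
Z(G, m) = G + m² (Z(G, m) = m² + G = G + m²)
q(h) = h² + 2*h (q(h) = (h + h²) + h = h² + 2*h)
t(j) = -3*√j
b = -3*I*√1606 ≈ -120.22*I
q(97) + b = 97*(2 + 97) - 3*I*√1606 = 97*99 - 3*I*√1606 = 9603 - 3*I*√1606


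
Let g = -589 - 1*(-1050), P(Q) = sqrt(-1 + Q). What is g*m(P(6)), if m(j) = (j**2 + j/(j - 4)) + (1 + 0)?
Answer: 28121/11 - 1844*sqrt(5)/11 ≈ 2181.6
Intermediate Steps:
m(j) = 1 + j**2 + j/(-4 + j) (m(j) = (j**2 + j/(-4 + j)) + 1 = 1 + j**2 + j/(-4 + j))
g = 461 (g = -589 + 1050 = 461)
g*m(P(6)) = 461*((-4 + (sqrt(-1 + 6))**3 - 4*(sqrt(-1 + 6))**2 + 2*sqrt(-1 + 6))/(-4 + sqrt(-1 + 6))) = 461*((-4 + (sqrt(5))**3 - 4*(sqrt(5))**2 + 2*sqrt(5))/(-4 + sqrt(5))) = 461*((-4 + 5*sqrt(5) - 4*5 + 2*sqrt(5))/(-4 + sqrt(5))) = 461*((-4 + 5*sqrt(5) - 20 + 2*sqrt(5))/(-4 + sqrt(5))) = 461*((-24 + 7*sqrt(5))/(-4 + sqrt(5))) = 461*(-24 + 7*sqrt(5))/(-4 + sqrt(5))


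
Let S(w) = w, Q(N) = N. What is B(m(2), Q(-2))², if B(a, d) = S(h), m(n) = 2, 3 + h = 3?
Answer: 0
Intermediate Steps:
h = 0 (h = -3 + 3 = 0)
B(a, d) = 0
B(m(2), Q(-2))² = 0² = 0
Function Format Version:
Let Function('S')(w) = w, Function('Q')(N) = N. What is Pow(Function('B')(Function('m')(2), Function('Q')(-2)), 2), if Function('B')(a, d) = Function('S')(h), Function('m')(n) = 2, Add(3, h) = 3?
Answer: 0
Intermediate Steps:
h = 0 (h = Add(-3, 3) = 0)
Function('B')(a, d) = 0
Pow(Function('B')(Function('m')(2), Function('Q')(-2)), 2) = Pow(0, 2) = 0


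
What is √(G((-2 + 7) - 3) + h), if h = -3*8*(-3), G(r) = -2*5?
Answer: √62 ≈ 7.8740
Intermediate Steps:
G(r) = -10
h = 72 (h = -24*(-3) = 72)
√(G((-2 + 7) - 3) + h) = √(-10 + 72) = √62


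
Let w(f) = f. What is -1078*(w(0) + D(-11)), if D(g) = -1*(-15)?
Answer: -16170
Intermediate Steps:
D(g) = 15
-1078*(w(0) + D(-11)) = -1078*(0 + 15) = -1078*15 = -16170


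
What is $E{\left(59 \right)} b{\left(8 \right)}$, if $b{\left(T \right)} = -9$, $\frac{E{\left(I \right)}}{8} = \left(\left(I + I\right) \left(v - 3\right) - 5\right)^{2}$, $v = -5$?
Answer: $-64843272$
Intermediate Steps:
$E{\left(I \right)} = 8 \left(-5 - 16 I\right)^{2}$ ($E{\left(I \right)} = 8 \left(\left(I + I\right) \left(-5 - 3\right) - 5\right)^{2} = 8 \left(2 I \left(-8\right) - 5\right)^{2} = 8 \left(- 16 I - 5\right)^{2} = 8 \left(-5 - 16 I\right)^{2}$)
$E{\left(59 \right)} b{\left(8 \right)} = 8 \left(5 + 16 \cdot 59\right)^{2} \left(-9\right) = 8 \left(5 + 944\right)^{2} \left(-9\right) = 8 \cdot 949^{2} \left(-9\right) = 8 \cdot 900601 \left(-9\right) = 7204808 \left(-9\right) = -64843272$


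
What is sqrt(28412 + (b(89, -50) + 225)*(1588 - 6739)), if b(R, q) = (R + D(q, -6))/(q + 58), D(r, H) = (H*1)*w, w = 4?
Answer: I*sqrt(18758638)/4 ≈ 1082.8*I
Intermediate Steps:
D(r, H) = 4*H (D(r, H) = (H*1)*4 = H*4 = 4*H)
b(R, q) = (-24 + R)/(58 + q) (b(R, q) = (R + 4*(-6))/(q + 58) = (R - 24)/(58 + q) = (-24 + R)/(58 + q))
sqrt(28412 + (b(89, -50) + 225)*(1588 - 6739)) = sqrt(28412 + ((-24 + 89)/(58 - 50) + 225)*(1588 - 6739)) = sqrt(28412 + (65/8 + 225)*(-5151)) = sqrt(28412 + (1865/8)*(-5151)) = sqrt(28412 - 9606615/8) = sqrt(-9379319/8) = I*sqrt(18758638)/4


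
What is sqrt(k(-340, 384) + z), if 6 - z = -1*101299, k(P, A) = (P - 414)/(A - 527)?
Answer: sqrt(12258543)/11 ≈ 318.29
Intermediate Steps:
k(P, A) = (-414 + P)/(-527 + A)
z = 101305 (z = 6 - (-1)*101299 = 6 - 1*(-101299) = 6 + 101299 = 101305)
sqrt(k(-340, 384) + z) = sqrt((-414 - 340)/(-527 + 384) + 101305) = sqrt(-754/(-143) + 101305) = sqrt(-1/143*(-754) + 101305) = sqrt(58/11 + 101305) = sqrt(1114413/11) = sqrt(12258543)/11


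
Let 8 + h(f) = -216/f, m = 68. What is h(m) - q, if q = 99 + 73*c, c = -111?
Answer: 135878/17 ≈ 7992.8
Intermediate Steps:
h(f) = -8 - 216/f
q = -8004 (q = 99 + 73*(-111) = 99 - 8103 = -8004)
h(m) - q = (-8 - 216/68) - 1*(-8004) = (-8 - 216*1/68) + 8004 = (-8 - 54/17) + 8004 = -190/17 + 8004 = 135878/17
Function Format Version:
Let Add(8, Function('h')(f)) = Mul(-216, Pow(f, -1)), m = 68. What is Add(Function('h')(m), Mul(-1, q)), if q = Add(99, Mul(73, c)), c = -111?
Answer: Rational(135878, 17) ≈ 7992.8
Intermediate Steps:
Function('h')(f) = Add(-8, Mul(-216, Pow(f, -1)))
q = -8004 (q = Add(99, Mul(73, -111)) = Add(99, -8103) = -8004)
Add(Function('h')(m), Mul(-1, q)) = Add(Add(-8, Mul(-216, Pow(68, -1))), Mul(-1, -8004)) = Add(Add(-8, Mul(-216, Rational(1, 68))), 8004) = Add(Add(-8, Rational(-54, 17)), 8004) = Add(Rational(-190, 17), 8004) = Rational(135878, 17)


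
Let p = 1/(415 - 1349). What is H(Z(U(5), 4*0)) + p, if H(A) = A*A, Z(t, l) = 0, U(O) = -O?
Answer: -1/934 ≈ -0.0010707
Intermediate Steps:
p = -1/934 (p = 1/(-934) = -1/934 ≈ -0.0010707)
H(A) = A²
H(Z(U(5), 4*0)) + p = 0² - 1/934 = 0 - 1/934 = -1/934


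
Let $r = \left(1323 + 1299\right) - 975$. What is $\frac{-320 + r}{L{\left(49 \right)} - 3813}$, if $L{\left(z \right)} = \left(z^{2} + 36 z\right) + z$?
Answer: $\frac{1327}{401} \approx 3.3092$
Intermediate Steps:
$L{\left(z \right)} = z^{2} + 37 z$
$r = 1647$ ($r = 2622 - 975 = 1647$)
$\frac{-320 + r}{L{\left(49 \right)} - 3813} = \frac{-320 + 1647}{49 \left(37 + 49\right) - 3813} = \frac{1327}{49 \cdot 86 - 3813} = \frac{1327}{4214 - 3813} = \frac{1327}{401}$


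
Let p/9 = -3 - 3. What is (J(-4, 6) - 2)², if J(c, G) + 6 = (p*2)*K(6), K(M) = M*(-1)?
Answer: 409600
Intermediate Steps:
K(M) = -M
p = -54 (p = 9*(-3 - 3) = 9*(-6) = -54)
J(c, G) = 642 (J(c, G) = -6 + (-54*2)*(-1*6) = -6 - 108*(-6) = -6 + 648 = 642)
(J(-4, 6) - 2)² = (642 - 2)² = 640² = 409600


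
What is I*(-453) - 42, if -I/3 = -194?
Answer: -263688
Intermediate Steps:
I = 582 (I = -3*(-194) = 582)
I*(-453) - 42 = 582*(-453) - 42 = -263646 - 42 = -263688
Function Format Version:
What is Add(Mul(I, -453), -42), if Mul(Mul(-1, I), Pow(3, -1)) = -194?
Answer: -263688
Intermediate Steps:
I = 582 (I = Mul(-3, -194) = 582)
Add(Mul(I, -453), -42) = Add(Mul(582, -453), -42) = Add(-263646, -42) = -263688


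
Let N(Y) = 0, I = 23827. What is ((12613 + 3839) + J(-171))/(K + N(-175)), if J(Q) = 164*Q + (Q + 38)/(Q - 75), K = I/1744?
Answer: -2486507128/2930721 ≈ -848.43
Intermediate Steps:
K = 23827/1744 ≈ 13.662
J(Q) = 164*Q + (38 + Q)/(-75 + Q)
((12613 + 3839) + J(-171))/(K + N(-175)) = ((12613 + 3839) + (38 - 12299*(-171) + 164*(-171)²)/(-75 - 171))/(23827/1744 + 0) = (16452 + (38 + 2103129 + 164*29241)/(-246))/(23827/1744) = (16452 - (38 + 2103129 + 4795524)/246)*(1744/23827) = (16452 - 1/246*6898691)*(1744/23827) = (16452 - 6898691/246)*(1744/23827) = -2851499/246*1744/23827 = -2486507128/2930721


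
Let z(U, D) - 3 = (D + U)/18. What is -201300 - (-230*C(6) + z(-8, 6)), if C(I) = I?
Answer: -1799306/9 ≈ -1.9992e+5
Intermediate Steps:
z(U, D) = 3 + D/18 + U/18 (z(U, D) = 3 + (D + U)/18 = 3 + (D + U)*(1/18) = 3 + (D/18 + U/18) = 3 + D/18 + U/18)
-201300 - (-230*C(6) + z(-8, 6)) = -201300 - (-230*6 + (3 + (1/18)*6 + (1/18)*(-8))) = -201300 - (-1380 + (3 + 1/3 - 4/9)) = -201300 - (-1380 + 26/9) = -201300 - 1*(-12394/9) = -201300 + 12394/9 = -1799306/9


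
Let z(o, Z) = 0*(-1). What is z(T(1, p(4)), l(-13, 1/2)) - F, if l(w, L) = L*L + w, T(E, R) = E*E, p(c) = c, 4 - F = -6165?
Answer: -6169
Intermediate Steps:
F = 6169 (F = 4 - 1*(-6165) = 4 + 6165 = 6169)
T(E, R) = E²
l(w, L) = w + L² (l(w, L) = L² + w = w + L²)
z(o, Z) = 0
z(T(1, p(4)), l(-13, 1/2)) - F = 0 - 1*6169 = 0 - 6169 = -6169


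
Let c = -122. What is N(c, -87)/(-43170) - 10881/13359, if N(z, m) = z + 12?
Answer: -15608776/19223601 ≈ -0.81196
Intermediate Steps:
N(z, m) = 12 + z
N(c, -87)/(-43170) - 10881/13359 = (12 - 122)/(-43170) - 10881/13359 = -110*(-1/43170) - 10881*1/13359 = 11/4317 - 3627/4453 = -15608776/19223601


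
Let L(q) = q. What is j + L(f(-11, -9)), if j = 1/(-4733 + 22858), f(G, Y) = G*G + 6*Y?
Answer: 1214376/18125 ≈ 67.000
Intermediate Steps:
f(G, Y) = G² + 6*Y
j = 1/18125 ≈ 5.5172e-5
j + L(f(-11, -9)) = 1/18125 + ((-11)² + 6*(-9)) = 1/18125 + (121 - 54) = 1/18125 + 67 = 1214376/18125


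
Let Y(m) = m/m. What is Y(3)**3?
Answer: 1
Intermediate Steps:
Y(m) = 1
Y(3)**3 = 1**3 = 1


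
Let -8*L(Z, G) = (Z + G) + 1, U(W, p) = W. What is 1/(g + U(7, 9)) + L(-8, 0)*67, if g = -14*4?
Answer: 22973/392 ≈ 58.605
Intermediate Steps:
g = -56
L(Z, G) = -⅛ - G/8 - Z/8 (L(Z, G) = -((Z + G) + 1)/8 = -((G + Z) + 1)/8 = -(1 + G + Z)/8 = -⅛ - G/8 - Z/8)
1/(g + U(7, 9)) + L(-8, 0)*67 = 1/(-56 + 7) + (-⅛ - ⅛*0 - ⅛*(-8))*67 = 1/(-49) + (-⅛ + 0 + 1)*67 = -1/49 + (7/8)*67 = -1/49 + 469/8 = 22973/392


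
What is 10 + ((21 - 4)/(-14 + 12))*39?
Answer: -643/2 ≈ -321.50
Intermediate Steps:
10 + ((21 - 4)/(-14 + 12))*39 = 10 + (17/(-2))*39 = 10 + (17*(-1/2))*39 = 10 - 17/2*39 = 10 - 663/2 = -643/2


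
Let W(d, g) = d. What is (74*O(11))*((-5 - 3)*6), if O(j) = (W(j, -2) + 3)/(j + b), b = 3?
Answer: -3552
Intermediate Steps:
O(j) = 1 (O(j) = (j + 3)/(j + 3) = (3 + j)/(3 + j) = 1)
(74*O(11))*((-5 - 3)*6) = (74*1)*((-5 - 3)*6) = 74*(-8*6) = 74*(-48) = -3552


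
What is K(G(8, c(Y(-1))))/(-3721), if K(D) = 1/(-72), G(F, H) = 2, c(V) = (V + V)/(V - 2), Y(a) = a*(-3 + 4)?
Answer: 1/267912 ≈ 3.7326e-6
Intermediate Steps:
Y(a) = a (Y(a) = a*1 = a)
c(V) = 2*V/(-2 + V) (c(V) = (2*V)/(-2 + V) = 2*V/(-2 + V))
K(D) = -1/72
K(G(8, c(Y(-1))))/(-3721) = -1/72/(-3721) = -1/72*(-1/3721) = 1/267912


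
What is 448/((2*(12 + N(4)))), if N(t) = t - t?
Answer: 56/3 ≈ 18.667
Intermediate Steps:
N(t) = 0
448/((2*(12 + N(4)))) = 448/((2*(12 + 0))) = 448/((2*12)) = 448/24 = 448*(1/24) = 56/3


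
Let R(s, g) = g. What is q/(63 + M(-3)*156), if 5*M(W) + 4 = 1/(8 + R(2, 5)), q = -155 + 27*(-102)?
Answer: 14545/297 ≈ 48.973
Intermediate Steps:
q = -2909 (q = -155 - 2754 = -2909)
M(W) = -51/65 (M(W) = -⅘ + 1/(5*(8 + 5)) = -⅘ + (⅕)/13 = -⅘ + (⅕)*(1/13) = -⅘ + 1/65 = -51/65)
q/(63 + M(-3)*156) = -2909/(63 - 51/65*156) = -2909/(63 - 612/5) = -2909/(-297/5) = -2909*(-5/297) = 14545/297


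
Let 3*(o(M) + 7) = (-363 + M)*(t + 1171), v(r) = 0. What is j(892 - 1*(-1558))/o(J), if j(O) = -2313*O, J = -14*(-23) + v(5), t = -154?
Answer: 2833425/6953 ≈ 407.51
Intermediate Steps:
J = 322 (J = -14*(-23) + 0 = 322 + 0 = 322)
o(M) = -123064 + 339*M (o(M) = -7 + ((-363 + M)*(-154 + 1171))/3 = -7 + ((-363 + M)*1017)/3 = -7 + (-369171 + 1017*M)/3 = -7 + (-123057 + 339*M) = -123064 + 339*M)
j(892 - 1*(-1558))/o(J) = (-2313*(892 - 1*(-1558)))/(-123064 + 339*322) = (-2313*(892 + 1558))/(-123064 + 109158) = -2313*2450/(-13906) = -5666850*(-1/13906) = 2833425/6953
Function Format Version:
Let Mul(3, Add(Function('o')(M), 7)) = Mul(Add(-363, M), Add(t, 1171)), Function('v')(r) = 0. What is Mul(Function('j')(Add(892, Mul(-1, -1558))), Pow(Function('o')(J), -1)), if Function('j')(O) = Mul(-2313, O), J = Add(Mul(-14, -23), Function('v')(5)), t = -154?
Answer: Rational(2833425, 6953) ≈ 407.51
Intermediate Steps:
J = 322 (J = Add(Mul(-14, -23), 0) = Add(322, 0) = 322)
Function('o')(M) = Add(-123064, Mul(339, M)) (Function('o')(M) = Add(-7, Mul(Rational(1, 3), Mul(Add(-363, M), Add(-154, 1171)))) = Add(-7, Mul(Rational(1, 3), Mul(Add(-363, M), 1017))) = Add(-7, Mul(Rational(1, 3), Add(-369171, Mul(1017, M)))) = Add(-7, Add(-123057, Mul(339, M))) = Add(-123064, Mul(339, M)))
Mul(Function('j')(Add(892, Mul(-1, -1558))), Pow(Function('o')(J), -1)) = Mul(Mul(-2313, Add(892, Mul(-1, -1558))), Pow(Add(-123064, Mul(339, 322)), -1)) = Mul(Mul(-2313, Add(892, 1558)), Pow(Add(-123064, 109158), -1)) = Mul(Mul(-2313, 2450), Pow(-13906, -1)) = Mul(-5666850, Rational(-1, 13906)) = Rational(2833425, 6953)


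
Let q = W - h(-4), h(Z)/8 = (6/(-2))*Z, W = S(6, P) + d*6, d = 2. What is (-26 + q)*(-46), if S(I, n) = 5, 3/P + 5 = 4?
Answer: 4830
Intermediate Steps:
P = -3 (P = 3/(-5 + 4) = 3/(-1) = 3*(-1) = -3)
W = 17 (W = 5 + 2*6 = 5 + 12 = 17)
h(Z) = -24*Z (h(Z) = 8*((6/(-2))*Z) = 8*((6*(-½))*Z) = 8*(-3*Z) = -24*Z)
q = -79 (q = 17 - (-24)*(-4) = 17 - 1*96 = 17 - 96 = -79)
(-26 + q)*(-46) = (-26 - 79)*(-46) = -105*(-46) = 4830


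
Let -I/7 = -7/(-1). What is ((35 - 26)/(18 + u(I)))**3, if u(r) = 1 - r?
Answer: 729/314432 ≈ 0.0023185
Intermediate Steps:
I = -49 (I = -(-49)/(-1) = -(-49)*(-1) = -7*7 = -49)
((35 - 26)/(18 + u(I)))**3 = ((35 - 26)/(18 + (1 - 1*(-49))))**3 = (9/(18 + (1 + 49)))**3 = (9/(18 + 50))**3 = (9/68)**3 = 729/314432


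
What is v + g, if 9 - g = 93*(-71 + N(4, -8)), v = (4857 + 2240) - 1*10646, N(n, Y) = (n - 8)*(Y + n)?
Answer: 1575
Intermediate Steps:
N(n, Y) = (-8 + n)*(Y + n)
v = -3549 (v = 7097 - 10646 = -3549)
g = 5124 (g = 9 - 93*(-71 + (4² - 8*(-8) - 8*4 - 8*4)) = 9 - 93*(-71 + (16 + 64 - 32 - 32)) = 9 - 93*(-71 + 16) = 9 - 93*(-55) = 9 - 1*(-5115) = 9 + 5115 = 5124)
v + g = -3549 + 5124 = 1575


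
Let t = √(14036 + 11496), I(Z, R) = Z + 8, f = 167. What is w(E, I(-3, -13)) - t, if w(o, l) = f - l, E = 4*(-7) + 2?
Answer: 162 - 2*√6383 ≈ 2.2126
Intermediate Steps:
I(Z, R) = 8 + Z
E = -26 (E = -28 + 2 = -26)
w(o, l) = 167 - l
t = 2*√6383 (t = √25532 = 2*√6383 ≈ 159.79)
w(E, I(-3, -13)) - t = (167 - (8 - 3)) - 2*√6383 = (167 - 1*5) - 2*√6383 = (167 - 5) - 2*√6383 = 162 - 2*√6383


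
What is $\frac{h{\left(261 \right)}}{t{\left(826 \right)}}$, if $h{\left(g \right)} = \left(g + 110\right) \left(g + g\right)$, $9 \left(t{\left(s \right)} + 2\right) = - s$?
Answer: $- \frac{871479}{422} \approx -2065.1$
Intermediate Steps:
$t{\left(s \right)} = -2 - \frac{s}{9}$ ($t{\left(s \right)} = -2 + \frac{\left(-1\right) s}{9} = -2 - \frac{s}{9}$)
$h{\left(g \right)} = 2 g \left(110 + g\right)$ ($h{\left(g \right)} = \left(110 + g\right) 2 g = 2 g \left(110 + g\right)$)
$\frac{h{\left(261 \right)}}{t{\left(826 \right)}} = \frac{2 \cdot 261 \left(110 + 261\right)}{-2 - \frac{826}{9}} = \frac{2 \cdot 261 \cdot 371}{-2 - \frac{826}{9}} = \frac{193662}{- \frac{844}{9}} = 193662 \left(- \frac{9}{844}\right) = - \frac{871479}{422}$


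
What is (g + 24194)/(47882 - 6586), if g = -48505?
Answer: -24311/41296 ≈ -0.58870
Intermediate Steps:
(g + 24194)/(47882 - 6586) = (-48505 + 24194)/(47882 - 6586) = -24311/41296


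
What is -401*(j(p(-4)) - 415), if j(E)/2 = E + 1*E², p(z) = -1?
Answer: 166415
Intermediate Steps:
j(E) = 2*E + 2*E² (j(E) = 2*(E + 1*E²) = 2*(E + E²) = 2*E + 2*E²)
-401*(j(p(-4)) - 415) = -401*(2*(-1)*(1 - 1) - 415) = -401*(2*(-1)*0 - 415) = -401*(0 - 415) = -401*(-415) = 166415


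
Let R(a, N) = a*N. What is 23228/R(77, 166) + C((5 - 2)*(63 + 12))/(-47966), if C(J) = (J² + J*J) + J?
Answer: -91449601/306550706 ≈ -0.29832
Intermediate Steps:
R(a, N) = N*a
C(J) = J + 2*J² (C(J) = (J² + J²) + J = 2*J² + J = J + 2*J²)
23228/R(77, 166) + C((5 - 2)*(63 + 12))/(-47966) = 23228/((166*77)) + (((5 - 2)*(63 + 12))*(1 + 2*((5 - 2)*(63 + 12))))/(-47966) = 23228/12782 + ((3*75)*(1 + 2*(3*75)))*(-1/47966) = 23228*(1/12782) + (225*(1 + 2*225))*(-1/47966) = 11614/6391 + (225*(1 + 450))*(-1/47966) = 11614/6391 + (225*451)*(-1/47966) = 11614/6391 + 101475*(-1/47966) = 11614/6391 - 101475/47966 = -91449601/306550706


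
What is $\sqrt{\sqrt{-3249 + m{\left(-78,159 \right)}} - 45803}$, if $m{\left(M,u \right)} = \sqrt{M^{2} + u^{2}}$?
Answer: $\sqrt{-45803 + \sqrt{3} \sqrt{-1083 + \sqrt{3485}}} \approx 0.129 + 214.02 i$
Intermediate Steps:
$\sqrt{\sqrt{-3249 + m{\left(-78,159 \right)}} - 45803} = \sqrt{\sqrt{-3249 + \sqrt{\left(-78\right)^{2} + 159^{2}}} - 45803} = \sqrt{\sqrt{-3249 + \sqrt{6084 + 25281}} - 45803} = \sqrt{\sqrt{-3249 + \sqrt{31365}} - 45803} = \sqrt{\sqrt{-3249 + 3 \sqrt{3485}} - 45803} = \sqrt{-45803 + \sqrt{-3249 + 3 \sqrt{3485}}}$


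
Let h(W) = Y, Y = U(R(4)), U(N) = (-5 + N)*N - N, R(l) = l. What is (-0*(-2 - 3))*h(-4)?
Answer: 0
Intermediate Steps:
U(N) = -N + N*(-5 + N) (U(N) = N*(-5 + N) - N = -N + N*(-5 + N))
Y = -8 (Y = 4*(-6 + 4) = 4*(-2) = -8)
h(W) = -8
(-0*(-2 - 3))*h(-4) = -0*(-2 - 3)*(-8) = -0*(-5)*(-8) = -5*0*(-8) = 0*(-8) = 0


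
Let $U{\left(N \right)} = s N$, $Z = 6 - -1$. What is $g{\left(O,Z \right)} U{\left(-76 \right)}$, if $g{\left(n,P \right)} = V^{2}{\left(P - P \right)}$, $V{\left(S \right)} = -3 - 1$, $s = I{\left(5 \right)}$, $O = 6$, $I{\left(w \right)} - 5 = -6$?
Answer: $1216$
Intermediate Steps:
$I{\left(w \right)} = -1$ ($I{\left(w \right)} = 5 - 6 = -1$)
$s = -1$
$V{\left(S \right)} = -4$ ($V{\left(S \right)} = -3 - 1 = -4$)
$Z = 7$ ($Z = 6 + 1 = 7$)
$g{\left(n,P \right)} = 16$ ($g{\left(n,P \right)} = \left(-4\right)^{2} = 16$)
$U{\left(N \right)} = - N$
$g{\left(O,Z \right)} U{\left(-76 \right)} = 16 \left(\left(-1\right) \left(-76\right)\right) = 16 \cdot 76 = 1216$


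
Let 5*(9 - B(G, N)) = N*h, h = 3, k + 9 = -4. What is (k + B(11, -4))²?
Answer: 64/25 ≈ 2.5600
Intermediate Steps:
k = -13 (k = -9 - 4 = -13)
B(G, N) = 9 - 3*N/5 (B(G, N) = 9 - N*3/5 = 9 - 3*N/5)
(k + B(11, -4))² = (-13 + (9 - ⅗*(-4)))² = (-13 + (9 + 12/5))² = (-13 + 57/5)² = (-8/5)² = 64/25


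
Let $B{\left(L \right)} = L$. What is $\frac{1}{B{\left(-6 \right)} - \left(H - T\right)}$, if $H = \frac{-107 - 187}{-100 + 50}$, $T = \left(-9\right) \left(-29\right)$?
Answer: $\frac{25}{6228} \approx 0.0040141$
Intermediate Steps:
$T = 261$
$H = \frac{147}{25}$ ($H = - \frac{294}{-50} = \left(-294\right) \left(- \frac{1}{50}\right) = \frac{147}{25} \approx 5.88$)
$\frac{1}{B{\left(-6 \right)} - \left(H - T\right)} = \frac{1}{-6 + \left(261 - \frac{147}{25}\right)} = \frac{1}{-6 + \frac{6378}{25}} = \frac{1}{\frac{6228}{25}} = \frac{25}{6228}$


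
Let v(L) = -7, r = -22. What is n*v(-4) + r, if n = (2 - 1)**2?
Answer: -29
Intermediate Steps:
n = 1 (n = 1**2 = 1)
n*v(-4) + r = 1*(-7) - 22 = -7 - 22 = -29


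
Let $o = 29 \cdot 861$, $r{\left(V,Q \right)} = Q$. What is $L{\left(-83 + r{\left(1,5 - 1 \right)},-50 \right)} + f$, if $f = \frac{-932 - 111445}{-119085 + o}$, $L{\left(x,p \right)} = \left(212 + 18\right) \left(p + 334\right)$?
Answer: $\frac{2049256499}{31372} \approx 65321.0$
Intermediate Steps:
$o = 24969$
$L{\left(x,p \right)} = 76820 + 230 p$ ($L{\left(x,p \right)} = 230 \left(334 + p\right) = 76820 + 230 p$)
$f = \frac{37459}{31372}$ ($f = \frac{-932 - 111445}{-119085 + 24969} = - \frac{112377}{-94116} = \left(-112377\right) \left(- \frac{1}{94116}\right) = \frac{37459}{31372} \approx 1.194$)
$L{\left(-83 + r{\left(1,5 - 1 \right)},-50 \right)} + f = \left(76820 + 230 \left(-50\right)\right) + \frac{37459}{31372} = \left(76820 - 11500\right) + \frac{37459}{31372} = 65320 + \frac{37459}{31372} = \frac{2049256499}{31372}$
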